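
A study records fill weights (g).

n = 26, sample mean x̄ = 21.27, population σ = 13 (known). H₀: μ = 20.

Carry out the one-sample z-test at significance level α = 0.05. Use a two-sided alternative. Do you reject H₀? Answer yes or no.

SE = σ/√n = 13/√26 = 2.5495
z = (x̄−μ₀)/SE = (21.27−20)/2.5495 = 0.4981
p-value (two-sided) = 0.61839
At α=0.05: p ≥ α → fail to reject H₀

reject H₀: no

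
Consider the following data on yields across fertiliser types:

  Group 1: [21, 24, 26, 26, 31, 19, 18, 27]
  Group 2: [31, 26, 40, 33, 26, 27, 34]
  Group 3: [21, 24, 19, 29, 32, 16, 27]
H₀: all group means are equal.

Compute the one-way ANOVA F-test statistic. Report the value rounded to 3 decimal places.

Group means [24.00, 31.00, 24.00], grand mean 26.227
SSB = Σnᵢ(x̄ᵢ−x̄)² = 233.864; SSW = ΣΣ(x−x̄ᵢ)² = 492.000
MSB = 233.864/2 = 116.9318; MSW = 492.000/19 = 25.8947
F = MSB/MSW = 4.5157
df = (2, 19)

test statistic = 4.516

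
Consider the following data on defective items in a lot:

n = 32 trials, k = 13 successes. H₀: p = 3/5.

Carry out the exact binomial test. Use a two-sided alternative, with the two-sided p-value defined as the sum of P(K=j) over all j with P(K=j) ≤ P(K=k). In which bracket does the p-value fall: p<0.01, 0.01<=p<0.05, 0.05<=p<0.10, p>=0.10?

p-value bracket: 0.01<=p<0.05

Exact binomial: n=32, k=13, p₀=3/5=0.6000
P(X=j) = C(n,j)·p₀^j·(1−p₀)^(n−j); p = Σ P(X=j) over j with P(X=j) ≤ P(X=13)
p-value (two-sided) = 0.03003
→ bracket: 0.01<=p<0.05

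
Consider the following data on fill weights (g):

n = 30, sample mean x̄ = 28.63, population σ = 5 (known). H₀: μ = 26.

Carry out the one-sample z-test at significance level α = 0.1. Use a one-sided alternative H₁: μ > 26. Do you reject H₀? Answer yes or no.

reject H₀: yes

SE = σ/√n = 5/√30 = 0.9129
z = (x̄−μ₀)/SE = (28.63−26)/0.9129 = 2.8810
p-value (one-sided, H₁ greater) = 0.00198
At α=0.1: p < α → reject H₀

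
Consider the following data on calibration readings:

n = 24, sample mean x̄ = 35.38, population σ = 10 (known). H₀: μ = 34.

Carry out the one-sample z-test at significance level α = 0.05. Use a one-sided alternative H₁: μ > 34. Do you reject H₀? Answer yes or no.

SE = σ/√n = 10/√24 = 2.0412
z = (x̄−μ₀)/SE = (35.38−34)/2.0412 = 0.6761
p-value (one-sided, H₁ greater) = 0.24950
At α=0.05: p ≥ α → fail to reject H₀

reject H₀: no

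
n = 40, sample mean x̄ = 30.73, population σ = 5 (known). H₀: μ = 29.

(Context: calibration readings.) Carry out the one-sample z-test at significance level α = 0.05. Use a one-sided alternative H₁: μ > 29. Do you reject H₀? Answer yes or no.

SE = σ/√n = 5/√40 = 0.7906
z = (x̄−μ₀)/SE = (30.73−29)/0.7906 = 2.1883
p-value (one-sided, H₁ greater) = 0.01432
At α=0.05: p < α → reject H₀

reject H₀: yes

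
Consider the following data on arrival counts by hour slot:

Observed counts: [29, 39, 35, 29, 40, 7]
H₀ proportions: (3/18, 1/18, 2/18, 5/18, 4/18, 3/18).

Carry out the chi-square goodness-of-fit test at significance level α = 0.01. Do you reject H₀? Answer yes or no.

n = 179; E_i = n·p_i = [29.83, 9.94, 19.89, 49.72, 39.78, 29.83]
χ² = (29−29.83)²/29.83 + (39−9.94)²/9.94 + (35−19.89)²/19.89 + (29−49.72)²/49.72 + (40−39.78)²/39.78 + (7−29.83)²/29.83 = 122.5117
df = 5
p-value (upper-tail) = 0.00000
At α=0.01: p < α → reject H₀

reject H₀: yes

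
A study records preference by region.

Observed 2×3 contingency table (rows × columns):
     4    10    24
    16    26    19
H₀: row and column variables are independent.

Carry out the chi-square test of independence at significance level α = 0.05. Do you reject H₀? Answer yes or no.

reject H₀: yes

Row totals [38, 61], col totals [20, 36, 43], n=99
χ² = (4−7.68)²/7.68 + (10−13.82)²/13.82 + (24−16.51)²/16.51 + (16−12.32)²/12.32 + (26−22.18)²/22.18 + (19−26.49)²/26.49 = 10.0939
df = 2
p-value (upper-tail) = 0.00643
At α=0.05: p < α → reject H₀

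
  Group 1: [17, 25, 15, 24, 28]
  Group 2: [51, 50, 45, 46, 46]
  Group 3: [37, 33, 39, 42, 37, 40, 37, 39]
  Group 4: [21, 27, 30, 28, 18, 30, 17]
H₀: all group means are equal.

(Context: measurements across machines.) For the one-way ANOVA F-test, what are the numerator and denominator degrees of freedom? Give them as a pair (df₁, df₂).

k = 4 groups, N = 25 total
df = (k−1, N−k) = (4−1, 25−4) = (3, 21)

degrees of freedom = [3, 21]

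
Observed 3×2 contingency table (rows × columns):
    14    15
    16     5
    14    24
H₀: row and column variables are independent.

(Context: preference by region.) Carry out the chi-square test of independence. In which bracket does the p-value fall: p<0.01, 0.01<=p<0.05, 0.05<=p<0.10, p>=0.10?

Row totals [29, 21, 38], col totals [44, 44], n=88
χ² = (14−14.50)²/14.50 + (15−14.50)²/14.50 + (16−10.50)²/10.50 + (5−10.50)²/10.50 + (14−19.00)²/19.00 + (24−19.00)²/19.00 = 8.4280
df = 2
p-value (upper-tail) = 0.01479
→ bracket: 0.01<=p<0.05

p-value bracket: 0.01<=p<0.05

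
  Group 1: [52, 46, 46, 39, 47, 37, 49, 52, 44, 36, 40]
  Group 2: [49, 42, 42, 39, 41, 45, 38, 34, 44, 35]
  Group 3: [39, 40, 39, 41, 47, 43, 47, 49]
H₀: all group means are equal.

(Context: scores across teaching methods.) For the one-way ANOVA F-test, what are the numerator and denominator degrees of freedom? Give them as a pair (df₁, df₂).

k = 3 groups, N = 29 total
df = (k−1, N−k) = (3−1, 29−3) = (2, 26)

degrees of freedom = [2, 26]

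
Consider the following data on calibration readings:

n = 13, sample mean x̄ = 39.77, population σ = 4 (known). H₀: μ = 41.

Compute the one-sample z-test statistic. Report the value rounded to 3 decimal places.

test statistic = -1.109

SE = σ/√n = 4/√13 = 1.1094
z = (x̄−μ₀)/SE = (39.77−41)/1.1094 = -1.1087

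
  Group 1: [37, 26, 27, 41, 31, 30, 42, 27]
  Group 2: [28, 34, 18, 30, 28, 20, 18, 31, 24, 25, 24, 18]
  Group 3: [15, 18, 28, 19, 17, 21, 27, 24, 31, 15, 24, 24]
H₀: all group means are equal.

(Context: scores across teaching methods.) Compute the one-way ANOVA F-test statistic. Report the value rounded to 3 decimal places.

Group means [32.62, 24.83, 21.92], grand mean 25.688
SSB = Σnᵢ(x̄ᵢ−x̄)² = 564.417; SSW = ΣΣ(x−x̄ᵢ)² = 930.458
MSB = 564.417/2 = 282.2083; MSW = 930.458/29 = 32.0848
F = MSB/MSW = 8.7957
df = (2, 29)

test statistic = 8.796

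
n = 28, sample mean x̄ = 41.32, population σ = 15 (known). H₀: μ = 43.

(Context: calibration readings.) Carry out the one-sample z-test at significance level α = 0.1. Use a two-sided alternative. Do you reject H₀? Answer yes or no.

SE = σ/√n = 15/√28 = 2.8347
z = (x̄−μ₀)/SE = (41.32−43)/2.8347 = -0.5926
p-value (two-sided) = 0.55342
At α=0.1: p ≥ α → fail to reject H₀

reject H₀: no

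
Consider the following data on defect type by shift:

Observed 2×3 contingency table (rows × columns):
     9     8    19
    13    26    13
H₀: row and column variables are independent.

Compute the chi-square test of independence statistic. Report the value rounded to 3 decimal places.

test statistic = 8.762

Row totals [36, 52], col totals [22, 34, 32], n=88
χ² = (9−9.00)²/9.00 + (8−13.91)²/13.91 + (19−13.09)²/13.09 + (13−13.00)²/13.00 + (26−20.09)²/20.09 + (13−18.91)²/18.91 = 8.7623
df = 2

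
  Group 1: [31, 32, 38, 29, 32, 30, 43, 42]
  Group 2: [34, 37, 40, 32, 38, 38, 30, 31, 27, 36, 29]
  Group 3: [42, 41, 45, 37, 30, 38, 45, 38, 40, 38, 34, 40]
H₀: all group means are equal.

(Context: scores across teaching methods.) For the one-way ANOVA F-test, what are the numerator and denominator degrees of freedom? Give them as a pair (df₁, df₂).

degrees of freedom = [2, 28]

k = 3 groups, N = 31 total
df = (k−1, N−k) = (3−1, 31−3) = (2, 28)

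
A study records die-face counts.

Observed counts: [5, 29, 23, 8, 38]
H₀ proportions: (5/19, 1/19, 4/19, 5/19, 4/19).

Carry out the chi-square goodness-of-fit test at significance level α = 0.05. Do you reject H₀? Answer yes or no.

reject H₀: yes

n = 103; E_i = n·p_i = [27.11, 5.42, 21.68, 27.11, 21.68]
χ² = (5−27.11)²/27.11 + (29−5.42)²/5.42 + (23−21.68)²/21.68 + (8−27.11)²/27.11 + (38−21.68)²/21.68 = 146.4073
df = 4
p-value (upper-tail) = 0.00000
At α=0.05: p < α → reject H₀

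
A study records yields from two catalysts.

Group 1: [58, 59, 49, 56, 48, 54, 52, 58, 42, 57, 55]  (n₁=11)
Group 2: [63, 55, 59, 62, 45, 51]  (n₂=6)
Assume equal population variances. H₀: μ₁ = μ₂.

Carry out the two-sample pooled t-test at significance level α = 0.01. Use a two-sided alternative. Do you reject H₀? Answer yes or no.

x̄₁=53.455, s₁=5.260, n₁=11
x̄₂=55.833, s₂=6.940, n₂=6
s_p² = [10·5.260² + 5·6.940²]/15 = 34.5040
SE = √(s_p²·(1/11+1/6)) = 2.9812
t = (53.455−55.833)/2.9812 = -0.7979
df = 15
p-value (two-sided) = 0.43736
At α=0.01: p ≥ α → fail to reject H₀

reject H₀: no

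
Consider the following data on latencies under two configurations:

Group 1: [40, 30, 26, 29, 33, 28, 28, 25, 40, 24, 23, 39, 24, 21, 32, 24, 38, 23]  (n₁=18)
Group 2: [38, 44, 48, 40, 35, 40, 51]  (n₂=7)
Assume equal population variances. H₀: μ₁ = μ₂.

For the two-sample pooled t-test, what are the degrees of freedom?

df = n₁ + n₂ − 2 = 18 + 7 − 2 = 23

degrees of freedom = 23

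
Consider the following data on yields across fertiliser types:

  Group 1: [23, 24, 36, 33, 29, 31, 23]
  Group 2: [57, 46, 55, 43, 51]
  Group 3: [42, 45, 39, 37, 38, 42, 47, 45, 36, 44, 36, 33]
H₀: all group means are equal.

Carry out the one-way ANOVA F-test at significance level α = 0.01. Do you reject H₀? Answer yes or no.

Group means [28.43, 50.40, 40.33], grand mean 38.958
SSB = Σnᵢ(x̄ᵢ−x̄)² = 1453.377; SSW = ΣΣ(x−x̄ᵢ)² = 519.581
MSB = 1453.377/2 = 726.6887; MSW = 519.581/21 = 24.7420
F = MSB/MSW = 29.3707
df = (2, 21)
p-value (upper-tail) = 0.00000
At α=0.01: p < α → reject H₀

reject H₀: yes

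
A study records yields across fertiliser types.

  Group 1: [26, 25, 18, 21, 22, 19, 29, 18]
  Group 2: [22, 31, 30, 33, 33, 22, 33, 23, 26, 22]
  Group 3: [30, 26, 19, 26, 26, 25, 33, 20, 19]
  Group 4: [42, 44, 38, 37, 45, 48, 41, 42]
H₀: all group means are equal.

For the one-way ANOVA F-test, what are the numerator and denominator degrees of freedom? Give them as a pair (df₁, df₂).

degrees of freedom = [3, 31]

k = 4 groups, N = 35 total
df = (k−1, N−k) = (4−1, 35−4) = (3, 31)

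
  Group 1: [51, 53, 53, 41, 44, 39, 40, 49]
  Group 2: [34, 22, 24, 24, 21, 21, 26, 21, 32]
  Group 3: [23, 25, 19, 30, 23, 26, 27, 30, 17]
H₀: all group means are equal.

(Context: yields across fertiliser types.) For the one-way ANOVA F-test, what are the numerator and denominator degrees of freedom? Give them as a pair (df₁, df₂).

degrees of freedom = [2, 23]

k = 3 groups, N = 26 total
df = (k−1, N−k) = (3−1, 26−3) = (2, 23)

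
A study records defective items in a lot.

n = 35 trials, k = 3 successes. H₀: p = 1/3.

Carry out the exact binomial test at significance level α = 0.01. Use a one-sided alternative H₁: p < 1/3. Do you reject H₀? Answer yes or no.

Exact binomial: n=35, k=3, p₀=1/3=0.3333
P(X≤3) from Σ C(n,i)·p₀^i·(1−p₀)^(n−i)
p-value (one-sided, H₁ less) = 0.00068
At α=0.01: p < α → reject H₀

reject H₀: yes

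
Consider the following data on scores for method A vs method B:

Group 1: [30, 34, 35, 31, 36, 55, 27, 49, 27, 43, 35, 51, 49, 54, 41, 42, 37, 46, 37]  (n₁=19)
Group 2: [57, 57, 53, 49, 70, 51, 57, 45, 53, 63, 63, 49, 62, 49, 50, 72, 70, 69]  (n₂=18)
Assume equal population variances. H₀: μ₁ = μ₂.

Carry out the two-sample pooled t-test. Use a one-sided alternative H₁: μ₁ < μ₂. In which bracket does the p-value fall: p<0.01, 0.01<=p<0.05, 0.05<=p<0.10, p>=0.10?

x̄₁=39.947, s₁=8.797, n₁=19
x̄₂=57.722, s₂=8.567, n₂=18
s_p² = [18·8.797² + 17·8.567²]/35 = 75.4445
SE = √(s_p²·(1/19+1/18)) = 2.8569
t = (39.947−57.722)/2.8569 = -6.2216
df = 35
p-value (one-sided, H₁ less) = 0.00000
→ bracket: p<0.01

p-value bracket: p<0.01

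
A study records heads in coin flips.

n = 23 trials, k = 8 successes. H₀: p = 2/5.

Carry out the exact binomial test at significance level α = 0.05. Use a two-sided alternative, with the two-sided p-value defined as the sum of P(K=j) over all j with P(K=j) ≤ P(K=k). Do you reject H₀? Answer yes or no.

Exact binomial: n=23, k=8, p₀=2/5=0.4000
P(X=j) = C(n,j)·p₀^j·(1−p₀)^(n−j); p = Σ P(X=j) over j with P(X=j) ≤ P(X=8)
p-value (two-sided) = 0.67545
At α=0.05: p ≥ α → fail to reject H₀

reject H₀: no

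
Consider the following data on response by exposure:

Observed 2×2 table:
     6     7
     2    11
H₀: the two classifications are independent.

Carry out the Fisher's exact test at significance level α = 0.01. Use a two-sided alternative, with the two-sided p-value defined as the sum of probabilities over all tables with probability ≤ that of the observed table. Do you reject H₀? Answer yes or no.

Margins: r₁=13, r₂=13, c₁=8, c₂=18, n=26
p_obs = C(13,6)·C(13,2)/C(26,8); sum pmf over tables with pmf ≤ p_obs
p-value (two-sided) = 0.20156
At α=0.01: p ≥ α → fail to reject H₀

reject H₀: no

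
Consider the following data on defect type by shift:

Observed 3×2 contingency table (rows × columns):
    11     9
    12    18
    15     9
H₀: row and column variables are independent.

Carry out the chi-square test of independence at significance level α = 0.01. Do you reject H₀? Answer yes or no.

Row totals [20, 30, 24], col totals [38, 36], n=74
χ² = (11−10.27)²/10.27 + (9−9.73)²/9.73 + (12−15.41)²/15.41 + (18−14.59)²/14.59 + (15−12.32)²/12.32 + (9−11.68)²/11.68 = 2.8480
df = 2
p-value (upper-tail) = 0.24075
At α=0.01: p ≥ α → fail to reject H₀

reject H₀: no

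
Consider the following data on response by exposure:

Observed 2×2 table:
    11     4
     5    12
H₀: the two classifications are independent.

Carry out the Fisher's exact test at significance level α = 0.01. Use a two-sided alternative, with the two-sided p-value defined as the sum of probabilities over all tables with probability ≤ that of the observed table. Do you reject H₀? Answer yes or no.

reject H₀: no

Margins: r₁=15, r₂=17, c₁=16, c₂=16, n=32
p_obs = C(15,11)·C(17,5)/C(32,16); sum pmf over tables with pmf ≤ p_obs
p-value (two-sided) = 0.03195
At α=0.01: p ≥ α → fail to reject H₀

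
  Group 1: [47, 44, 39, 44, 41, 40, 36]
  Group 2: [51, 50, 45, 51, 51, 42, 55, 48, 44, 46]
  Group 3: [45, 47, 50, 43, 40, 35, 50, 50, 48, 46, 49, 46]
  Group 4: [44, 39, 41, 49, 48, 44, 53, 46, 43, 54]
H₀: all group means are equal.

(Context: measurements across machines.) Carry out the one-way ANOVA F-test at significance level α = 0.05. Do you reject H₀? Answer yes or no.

reject H₀: yes

Group means [41.57, 48.30, 45.75, 46.10], grand mean 45.744
SSB = Σnᵢ(x̄ᵢ−x̄)² = 188.472; SSW = ΣΣ(x−x̄ᵢ)² = 670.964
MSB = 188.472/3 = 62.8239; MSW = 670.964/35 = 19.1704
F = MSB/MSW = 3.2771
df = (3, 35)
p-value (upper-tail) = 0.03230
At α=0.05: p < α → reject H₀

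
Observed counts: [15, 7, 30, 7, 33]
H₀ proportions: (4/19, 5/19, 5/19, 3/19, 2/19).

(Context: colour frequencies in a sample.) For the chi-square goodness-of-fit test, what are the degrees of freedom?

df = k − 1 = 5 − 1 = 4

degrees of freedom = 4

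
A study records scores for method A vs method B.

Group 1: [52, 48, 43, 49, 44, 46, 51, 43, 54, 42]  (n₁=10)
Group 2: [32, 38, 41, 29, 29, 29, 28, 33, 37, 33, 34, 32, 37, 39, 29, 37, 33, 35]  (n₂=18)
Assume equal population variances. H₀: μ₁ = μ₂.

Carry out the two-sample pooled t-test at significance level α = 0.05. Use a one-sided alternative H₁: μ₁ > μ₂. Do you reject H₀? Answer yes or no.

reject H₀: yes

x̄₁=47.200, s₁=4.237, n₁=10
x̄₂=33.611, s₂=3.928, n₂=18
s_p² = [9·4.237² + 17·3.928²]/26 = 16.3030
SE = √(s_p²·(1/10+1/18)) = 1.5925
t = (47.200−33.611)/1.5925 = 8.5331
df = 26
p-value (one-sided, H₁ greater) = 0.00000
At α=0.05: p < α → reject H₀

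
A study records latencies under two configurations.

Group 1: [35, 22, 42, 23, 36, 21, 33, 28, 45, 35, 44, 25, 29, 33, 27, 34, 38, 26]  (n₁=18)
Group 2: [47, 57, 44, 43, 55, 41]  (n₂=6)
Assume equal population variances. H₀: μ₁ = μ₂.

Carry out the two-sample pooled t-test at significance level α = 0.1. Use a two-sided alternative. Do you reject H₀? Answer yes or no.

x̄₁=32.000, s₁=7.380, n₁=18
x̄₂=47.833, s₂=6.646, n₂=6
s_p² = [17·7.380² + 5·6.646²]/22 = 52.1288
SE = √(s_p²·(1/18+1/6)) = 3.4036
t = (32.000−47.833)/3.4036 = -4.6520
df = 22
p-value (two-sided) = 0.00012
At α=0.1: p < α → reject H₀

reject H₀: yes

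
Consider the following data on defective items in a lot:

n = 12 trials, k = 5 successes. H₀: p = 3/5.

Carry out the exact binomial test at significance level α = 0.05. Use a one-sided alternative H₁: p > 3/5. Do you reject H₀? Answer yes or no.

Exact binomial: n=12, k=5, p₀=3/5=0.6000
P(X≥5) from Σ C(n,i)·p₀^i·(1−p₀)^(n−i)
p-value (one-sided, H₁ greater) = 0.94269
At α=0.05: p ≥ α → fail to reject H₀

reject H₀: no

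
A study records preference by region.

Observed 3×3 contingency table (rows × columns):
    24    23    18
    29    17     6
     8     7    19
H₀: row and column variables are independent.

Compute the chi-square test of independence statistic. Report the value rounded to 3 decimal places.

Row totals [65, 52, 34], col totals [61, 47, 43], n=151
χ² = (24−26.26)²/26.26 + (23−20.23)²/20.23 + (18−18.51)²/18.51 + (29−21.01)²/21.01 + (17−16.19)²/16.19 + (6−14.81)²/14.81 + (8−13.74)²/13.74 + (7−10.58)²/10.58 + (19−9.68)²/9.68 = 21.4837
df = 4

test statistic = 21.484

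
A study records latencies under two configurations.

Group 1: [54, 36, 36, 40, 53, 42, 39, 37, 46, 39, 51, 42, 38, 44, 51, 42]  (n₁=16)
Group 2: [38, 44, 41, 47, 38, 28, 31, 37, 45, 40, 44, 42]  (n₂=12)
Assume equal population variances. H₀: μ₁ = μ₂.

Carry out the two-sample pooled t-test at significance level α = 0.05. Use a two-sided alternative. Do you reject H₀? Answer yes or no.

x̄₁=43.125, s₁=6.120, n₁=16
x̄₂=39.583, s₂=5.648, n₂=12
s_p² = [15·6.120² + 11·5.648²]/26 = 35.1026
SE = √(s_p²·(1/16+1/12)) = 2.2625
t = (43.125−39.583)/2.2625 = 1.5653
df = 26
p-value (two-sided) = 0.12959
At α=0.05: p ≥ α → fail to reject H₀

reject H₀: no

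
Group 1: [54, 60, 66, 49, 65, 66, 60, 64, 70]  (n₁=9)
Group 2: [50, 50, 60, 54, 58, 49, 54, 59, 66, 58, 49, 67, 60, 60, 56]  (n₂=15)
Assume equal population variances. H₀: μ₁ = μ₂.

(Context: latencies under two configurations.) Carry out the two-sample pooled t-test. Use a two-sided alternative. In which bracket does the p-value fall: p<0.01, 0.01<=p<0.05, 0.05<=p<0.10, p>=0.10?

p-value bracket: 0.05<=p<0.10

x̄₁=61.556, s₁=6.598, n₁=9
x̄₂=56.667, s₂=5.715, n₂=15
s_p² = [8·6.598² + 14·5.715²]/22 = 36.6162
SE = √(s_p²·(1/9+1/15)) = 2.5514
t = (61.556−56.667)/2.5514 = 1.9162
df = 22
p-value (two-sided) = 0.06843
→ bracket: 0.05<=p<0.10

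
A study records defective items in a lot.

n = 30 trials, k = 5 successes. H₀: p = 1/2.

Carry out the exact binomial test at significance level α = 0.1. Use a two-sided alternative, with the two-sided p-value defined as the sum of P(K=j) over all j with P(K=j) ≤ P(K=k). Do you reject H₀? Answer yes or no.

Exact binomial: n=30, k=5, p₀=1/2=0.5000
P(X=j) = C(n,j)·p₀^j·(1−p₀)^(n−j); p = Σ P(X=j) over j with P(X=j) ≤ P(X=5)
p-value (two-sided) = 0.00032
At α=0.1: p < α → reject H₀

reject H₀: yes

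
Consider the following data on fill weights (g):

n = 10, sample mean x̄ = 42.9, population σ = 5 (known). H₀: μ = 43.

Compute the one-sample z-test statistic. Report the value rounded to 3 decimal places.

test statistic = -0.063

SE = σ/√n = 5/√10 = 1.5811
z = (x̄−μ₀)/SE = (42.9−43)/1.5811 = -0.0632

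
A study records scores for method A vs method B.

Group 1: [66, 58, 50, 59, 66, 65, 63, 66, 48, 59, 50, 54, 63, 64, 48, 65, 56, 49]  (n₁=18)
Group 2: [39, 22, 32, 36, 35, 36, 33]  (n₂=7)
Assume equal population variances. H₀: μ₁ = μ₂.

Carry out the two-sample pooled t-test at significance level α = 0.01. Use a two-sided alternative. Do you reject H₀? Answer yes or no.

x̄₁=58.278, s₁=6.884, n₁=18
x̄₂=33.286, s₂=5.469, n₂=7
s_p² = [17·6.884² + 6·5.469²]/23 = 42.8278
SE = √(s_p²·(1/18+1/7)) = 2.9151
t = (58.278−33.286)/2.9151 = 8.5734
df = 23
p-value (two-sided) = 0.00000
At α=0.01: p < α → reject H₀

reject H₀: yes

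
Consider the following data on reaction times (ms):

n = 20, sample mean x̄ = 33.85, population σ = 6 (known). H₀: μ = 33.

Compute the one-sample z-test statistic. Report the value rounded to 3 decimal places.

SE = σ/√n = 6/√20 = 1.3416
z = (x̄−μ₀)/SE = (33.85−33)/1.3416 = 0.6336

test statistic = 0.634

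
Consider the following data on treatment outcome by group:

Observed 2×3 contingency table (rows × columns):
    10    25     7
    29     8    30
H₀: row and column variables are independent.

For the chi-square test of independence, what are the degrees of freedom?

degrees of freedom = 2

df = (r−1)(c−1) = (2−1)·(3−1) = 2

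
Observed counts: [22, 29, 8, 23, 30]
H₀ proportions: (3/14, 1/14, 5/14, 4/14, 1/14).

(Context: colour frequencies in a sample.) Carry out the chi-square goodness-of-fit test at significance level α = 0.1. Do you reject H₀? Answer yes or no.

n = 112; E_i = n·p_i = [24.00, 8.00, 40.00, 32.00, 8.00]
χ² = (22−24.00)²/24.00 + (29−8.00)²/8.00 + (8−40.00)²/40.00 + (23−32.00)²/32.00 + (30−8.00)²/8.00 = 143.9229
df = 4
p-value (upper-tail) = 0.00000
At α=0.1: p < α → reject H₀

reject H₀: yes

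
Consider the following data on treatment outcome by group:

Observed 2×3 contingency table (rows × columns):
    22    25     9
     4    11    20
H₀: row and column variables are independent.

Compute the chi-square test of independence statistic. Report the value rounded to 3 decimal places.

test statistic = 18.202

Row totals [56, 35], col totals [26, 36, 29], n=91
χ² = (22−16.00)²/16.00 + (25−22.15)²/22.15 + (9−17.85)²/17.85 + (4−10.00)²/10.00 + (11−13.85)²/13.85 + (20−11.15)²/11.15 = 18.2016
df = 2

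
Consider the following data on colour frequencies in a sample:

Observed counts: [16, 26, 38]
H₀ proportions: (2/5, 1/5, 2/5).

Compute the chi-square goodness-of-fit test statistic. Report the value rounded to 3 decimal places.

test statistic = 15.375

n = 80; E_i = n·p_i = [32.00, 16.00, 32.00]
χ² = (16−32.00)²/32.00 + (26−16.00)²/16.00 + (38−32.00)²/32.00 = 15.3750
df = 2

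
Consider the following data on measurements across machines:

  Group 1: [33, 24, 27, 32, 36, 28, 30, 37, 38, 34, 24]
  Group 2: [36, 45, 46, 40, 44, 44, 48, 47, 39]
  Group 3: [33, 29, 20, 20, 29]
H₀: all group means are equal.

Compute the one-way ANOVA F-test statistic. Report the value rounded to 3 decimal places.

Group means [31.18, 43.22, 26.20], grand mean 34.520
SSB = Σnᵢ(x̄ᵢ−x̄)² = 1150.248; SSW = ΣΣ(x−x̄ᵢ)² = 515.992
MSB = 1150.248/2 = 575.1240; MSW = 515.992/22 = 23.4542
F = MSB/MSW = 24.5212
df = (2, 22)

test statistic = 24.521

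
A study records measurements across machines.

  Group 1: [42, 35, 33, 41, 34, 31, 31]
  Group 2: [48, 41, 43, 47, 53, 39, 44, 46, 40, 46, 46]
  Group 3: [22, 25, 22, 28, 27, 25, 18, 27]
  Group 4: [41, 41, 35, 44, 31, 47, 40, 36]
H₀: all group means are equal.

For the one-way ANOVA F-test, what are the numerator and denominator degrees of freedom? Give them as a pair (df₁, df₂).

k = 4 groups, N = 34 total
df = (k−1, N−k) = (4−1, 34−4) = (3, 30)

degrees of freedom = [3, 30]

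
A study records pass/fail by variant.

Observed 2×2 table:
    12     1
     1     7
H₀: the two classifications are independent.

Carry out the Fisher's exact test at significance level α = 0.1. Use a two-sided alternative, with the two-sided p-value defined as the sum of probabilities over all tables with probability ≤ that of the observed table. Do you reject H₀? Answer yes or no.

reject H₀: yes

Margins: r₁=13, r₂=8, c₁=13, c₂=8, n=21
p_obs = C(13,12)·C(8,1)/C(21,13); sum pmf over tables with pmf ≤ p_obs
p-value (two-sided) = 0.00052
At α=0.1: p < α → reject H₀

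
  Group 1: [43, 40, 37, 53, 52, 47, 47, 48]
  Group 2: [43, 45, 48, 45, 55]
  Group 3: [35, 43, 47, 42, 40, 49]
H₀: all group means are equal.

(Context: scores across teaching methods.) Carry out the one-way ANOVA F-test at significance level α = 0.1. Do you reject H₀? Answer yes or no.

Group means [45.88, 47.20, 42.67], grand mean 45.211
SSB = Σnᵢ(x̄ᵢ−x̄)² = 62.150; SSW = ΣΣ(x−x̄ᵢ)² = 431.008
MSB = 62.150/2 = 31.0748; MSW = 431.008/16 = 26.9380
F = MSB/MSW = 1.1536
df = (2, 16)
p-value (upper-tail) = 0.34041
At α=0.1: p ≥ α → fail to reject H₀

reject H₀: no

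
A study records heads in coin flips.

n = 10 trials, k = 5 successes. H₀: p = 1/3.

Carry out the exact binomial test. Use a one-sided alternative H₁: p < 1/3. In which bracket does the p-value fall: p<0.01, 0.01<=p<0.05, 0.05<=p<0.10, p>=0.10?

p-value bracket: p>=0.10

Exact binomial: n=10, k=5, p₀=1/3=0.3333
P(X≤5) from Σ C(n,i)·p₀^i·(1−p₀)^(n−i)
p-value (one-sided, H₁ less) = 0.92344
→ bracket: p>=0.10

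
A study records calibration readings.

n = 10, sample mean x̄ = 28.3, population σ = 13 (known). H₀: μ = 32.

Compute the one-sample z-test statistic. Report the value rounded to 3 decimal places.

SE = σ/√n = 13/√10 = 4.1110
z = (x̄−μ₀)/SE = (28.3−32)/4.1110 = -0.9000

test statistic = -0.900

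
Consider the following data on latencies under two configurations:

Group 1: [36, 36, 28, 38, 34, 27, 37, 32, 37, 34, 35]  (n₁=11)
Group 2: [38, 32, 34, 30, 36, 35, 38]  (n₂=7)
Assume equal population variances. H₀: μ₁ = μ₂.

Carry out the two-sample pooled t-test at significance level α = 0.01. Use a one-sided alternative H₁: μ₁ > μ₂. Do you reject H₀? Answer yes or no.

reject H₀: no

x̄₁=34.000, s₁=3.633, n₁=11
x̄₂=34.714, s₂=2.984, n₂=7
s_p² = [10·3.633² + 6·2.984²]/16 = 11.5893
SE = √(s_p²·(1/11+1/7)) = 1.6460
t = (34.000−34.714)/1.6460 = -0.4340
df = 16
p-value (one-sided, H₁ greater) = 0.66494
At α=0.01: p ≥ α → fail to reject H₀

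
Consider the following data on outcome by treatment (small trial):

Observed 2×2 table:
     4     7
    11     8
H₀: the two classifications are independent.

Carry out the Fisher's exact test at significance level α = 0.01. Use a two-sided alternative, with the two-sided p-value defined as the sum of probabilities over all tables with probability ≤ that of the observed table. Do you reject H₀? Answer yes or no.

Margins: r₁=11, r₂=19, c₁=15, c₂=15, n=30
p_obs = C(11,4)·C(19,11)/C(30,15); sum pmf over tables with pmf ≤ p_obs
p-value (two-sided) = 0.44973
At α=0.01: p ≥ α → fail to reject H₀

reject H₀: no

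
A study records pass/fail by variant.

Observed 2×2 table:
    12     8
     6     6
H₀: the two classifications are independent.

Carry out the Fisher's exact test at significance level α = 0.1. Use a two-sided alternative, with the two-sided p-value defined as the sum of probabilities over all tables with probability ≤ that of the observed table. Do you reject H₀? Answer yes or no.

reject H₀: no

Margins: r₁=20, r₂=12, c₁=18, c₂=14, n=32
p_obs = C(20,12)·C(12,6)/C(32,18); sum pmf over tables with pmf ≤ p_obs
p-value (two-sided) = 0.71783
At α=0.1: p ≥ α → fail to reject H₀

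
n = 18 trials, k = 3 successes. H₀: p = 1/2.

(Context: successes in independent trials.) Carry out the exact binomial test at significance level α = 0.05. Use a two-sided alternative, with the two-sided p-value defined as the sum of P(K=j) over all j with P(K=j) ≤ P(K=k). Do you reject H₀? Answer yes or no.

reject H₀: yes

Exact binomial: n=18, k=3, p₀=1/2=0.5000
P(X=j) = C(n,j)·p₀^j·(1−p₀)^(n−j); p = Σ P(X=j) over j with P(X=j) ≤ P(X=3)
p-value (two-sided) = 0.00754
At α=0.05: p < α → reject H₀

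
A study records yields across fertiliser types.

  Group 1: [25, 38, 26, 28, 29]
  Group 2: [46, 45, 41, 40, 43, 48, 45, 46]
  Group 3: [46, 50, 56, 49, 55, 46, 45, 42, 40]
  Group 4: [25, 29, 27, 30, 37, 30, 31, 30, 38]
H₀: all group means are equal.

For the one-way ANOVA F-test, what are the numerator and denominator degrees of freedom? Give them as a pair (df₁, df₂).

k = 4 groups, N = 31 total
df = (k−1, N−k) = (4−1, 31−4) = (3, 27)

degrees of freedom = [3, 27]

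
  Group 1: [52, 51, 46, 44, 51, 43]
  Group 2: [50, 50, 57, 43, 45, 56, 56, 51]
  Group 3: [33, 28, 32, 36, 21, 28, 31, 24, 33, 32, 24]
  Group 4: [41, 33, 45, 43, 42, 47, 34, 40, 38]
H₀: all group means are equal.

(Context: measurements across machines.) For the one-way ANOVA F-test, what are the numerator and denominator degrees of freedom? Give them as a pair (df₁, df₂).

degrees of freedom = [3, 30]

k = 4 groups, N = 34 total
df = (k−1, N−k) = (4−1, 34−4) = (3, 30)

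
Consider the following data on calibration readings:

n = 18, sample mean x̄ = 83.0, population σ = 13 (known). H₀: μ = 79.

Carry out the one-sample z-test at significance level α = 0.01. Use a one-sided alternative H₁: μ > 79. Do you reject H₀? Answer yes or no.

SE = σ/√n = 13/√18 = 3.0641
z = (x̄−μ₀)/SE = (83.0−79)/3.0641 = 1.3054
p-value (one-sided, H₁ greater) = 0.09587
At α=0.01: p ≥ α → fail to reject H₀

reject H₀: no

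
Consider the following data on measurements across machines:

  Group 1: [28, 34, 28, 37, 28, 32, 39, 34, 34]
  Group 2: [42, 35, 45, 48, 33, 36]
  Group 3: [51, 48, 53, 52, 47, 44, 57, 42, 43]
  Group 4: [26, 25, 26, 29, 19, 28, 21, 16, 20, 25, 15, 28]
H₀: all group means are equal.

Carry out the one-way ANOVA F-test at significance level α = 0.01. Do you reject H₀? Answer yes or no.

Group means [32.67, 39.83, 48.56, 23.17], grand mean 34.667
SSB = Σnᵢ(x̄ᵢ−x̄)² = 3519.278; SSW = ΣΣ(x−x̄ᵢ)² = 772.722
MSB = 3519.278/3 = 1173.0926; MSW = 772.722/32 = 24.1476
F = MSB/MSW = 48.5802
df = (3, 32)
p-value (upper-tail) = 0.00000
At α=0.01: p < α → reject H₀

reject H₀: yes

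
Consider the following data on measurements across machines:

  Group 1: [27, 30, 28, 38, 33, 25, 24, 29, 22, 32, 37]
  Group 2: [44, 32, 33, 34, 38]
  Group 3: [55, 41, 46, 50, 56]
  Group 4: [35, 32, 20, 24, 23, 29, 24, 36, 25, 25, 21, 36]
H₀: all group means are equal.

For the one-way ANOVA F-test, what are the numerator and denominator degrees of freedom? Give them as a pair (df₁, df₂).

k = 4 groups, N = 33 total
df = (k−1, N−k) = (4−1, 33−4) = (3, 29)

degrees of freedom = [3, 29]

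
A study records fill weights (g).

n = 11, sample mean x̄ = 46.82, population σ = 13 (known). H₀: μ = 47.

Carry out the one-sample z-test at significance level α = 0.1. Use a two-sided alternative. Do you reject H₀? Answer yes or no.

SE = σ/√n = 13/√11 = 3.9196
z = (x̄−μ₀)/SE = (46.82−47)/3.9196 = -0.0459
p-value (two-sided) = 0.96337
At α=0.1: p ≥ α → fail to reject H₀

reject H₀: no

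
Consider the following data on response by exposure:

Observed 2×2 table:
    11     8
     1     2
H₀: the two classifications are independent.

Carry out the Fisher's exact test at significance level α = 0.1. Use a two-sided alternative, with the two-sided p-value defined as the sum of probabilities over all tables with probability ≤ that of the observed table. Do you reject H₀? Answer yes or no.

reject H₀: no

Margins: r₁=19, r₂=3, c₁=12, c₂=10, n=22
p_obs = C(19,11)·C(3,1)/C(22,12); sum pmf over tables with pmf ≤ p_obs
p-value (two-sided) = 0.57143
At α=0.1: p ≥ α → fail to reject H₀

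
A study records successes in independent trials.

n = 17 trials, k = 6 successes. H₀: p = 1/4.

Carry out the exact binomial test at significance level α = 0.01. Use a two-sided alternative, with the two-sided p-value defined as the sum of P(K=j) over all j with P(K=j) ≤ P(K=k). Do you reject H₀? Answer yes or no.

Exact binomial: n=17, k=6, p₀=1/4=0.2500
P(X=j) = C(n,j)·p₀^j·(1−p₀)^(n−j); p = Σ P(X=j) over j with P(X=j) ≤ P(X=6)
p-value (two-sided) = 0.39840
At α=0.01: p ≥ α → fail to reject H₀

reject H₀: no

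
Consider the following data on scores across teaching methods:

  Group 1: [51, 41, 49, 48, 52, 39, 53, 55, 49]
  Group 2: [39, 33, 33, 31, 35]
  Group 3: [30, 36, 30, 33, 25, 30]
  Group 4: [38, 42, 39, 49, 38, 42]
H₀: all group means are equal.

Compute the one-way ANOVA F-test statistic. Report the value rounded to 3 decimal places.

test statistic = 23.769

Group means [48.56, 34.20, 30.67, 41.33], grand mean 40.000
SSB = Σnᵢ(x̄ᵢ−x̄)² = 1360.311; SSW = ΣΣ(x−x̄ᵢ)² = 419.689
MSB = 1360.311/3 = 453.4370; MSW = 419.689/22 = 19.0768
F = MSB/MSW = 23.7691
df = (3, 22)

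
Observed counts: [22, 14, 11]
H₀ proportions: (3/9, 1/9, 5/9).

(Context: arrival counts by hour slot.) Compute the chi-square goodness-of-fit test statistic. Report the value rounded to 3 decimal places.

n = 47; E_i = n·p_i = [15.67, 5.22, 26.11]
χ² = (22−15.67)²/15.67 + (14−5.22)²/5.22 + (11−26.11)²/26.11 = 26.0596
df = 2

test statistic = 26.060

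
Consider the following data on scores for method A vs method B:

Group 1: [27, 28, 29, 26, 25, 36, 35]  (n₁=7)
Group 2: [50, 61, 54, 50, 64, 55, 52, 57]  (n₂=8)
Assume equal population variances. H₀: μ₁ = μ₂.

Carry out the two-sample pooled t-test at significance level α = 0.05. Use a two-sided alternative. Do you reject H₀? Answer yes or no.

reject H₀: yes

x̄₁=29.429, s₁=4.353, n₁=7
x̄₂=55.375, s₂=5.069, n₂=8
s_p² = [6·4.353² + 7·5.069²]/13 = 22.5838
SE = √(s_p²·(1/7+1/8)) = 2.4595
t = (29.429−55.375)/2.4595 = -10.5494
df = 13
p-value (two-sided) = 0.00000
At α=0.05: p < α → reject H₀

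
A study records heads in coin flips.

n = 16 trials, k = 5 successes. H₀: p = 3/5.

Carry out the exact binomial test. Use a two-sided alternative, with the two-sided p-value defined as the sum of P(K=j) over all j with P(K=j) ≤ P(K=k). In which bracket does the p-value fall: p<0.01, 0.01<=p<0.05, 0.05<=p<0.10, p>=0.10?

Exact binomial: n=16, k=5, p₀=3/5=0.6000
P(X=j) = C(n,j)·p₀^j·(1−p₀)^(n−j); p = Σ P(X=j) over j with P(X=j) ≤ P(X=5)
p-value (two-sided) = 0.02243
→ bracket: 0.01<=p<0.05

p-value bracket: 0.01<=p<0.05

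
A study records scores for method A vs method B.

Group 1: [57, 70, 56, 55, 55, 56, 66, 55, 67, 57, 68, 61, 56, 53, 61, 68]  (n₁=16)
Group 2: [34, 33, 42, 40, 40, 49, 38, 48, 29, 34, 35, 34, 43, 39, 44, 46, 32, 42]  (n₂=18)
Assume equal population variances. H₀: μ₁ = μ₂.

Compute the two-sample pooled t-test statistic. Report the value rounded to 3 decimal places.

x̄₁=60.062, s₁=5.802, n₁=16
x̄₂=39.000, s₂=5.780, n₂=18
s_p² = [15·5.802² + 17·5.780²]/32 = 33.5293
SE = √(s_p²·(1/16+1/18)) = 1.9896
t = (60.062−39.000)/1.9896 = 10.5866
df = 32

test statistic = 10.587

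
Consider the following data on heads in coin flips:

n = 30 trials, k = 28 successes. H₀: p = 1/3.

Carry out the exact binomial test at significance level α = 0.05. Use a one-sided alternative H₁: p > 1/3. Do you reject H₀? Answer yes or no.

reject H₀: yes

Exact binomial: n=30, k=28, p₀=1/3=0.3333
P(X≥28) from Σ C(n,i)·p₀^i·(1−p₀)^(n−i)
p-value (one-sided, H₁ greater) = 0.00000
At α=0.05: p < α → reject H₀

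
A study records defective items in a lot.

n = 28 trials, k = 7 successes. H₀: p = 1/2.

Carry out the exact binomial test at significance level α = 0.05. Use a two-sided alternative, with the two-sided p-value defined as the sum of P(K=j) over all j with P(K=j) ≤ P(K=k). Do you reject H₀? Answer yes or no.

reject H₀: yes

Exact binomial: n=28, k=7, p₀=1/2=0.5000
P(X=j) = C(n,j)·p₀^j·(1−p₀)^(n−j); p = Σ P(X=j) over j with P(X=j) ≤ P(X=7)
p-value (two-sided) = 0.01254
At α=0.05: p < α → reject H₀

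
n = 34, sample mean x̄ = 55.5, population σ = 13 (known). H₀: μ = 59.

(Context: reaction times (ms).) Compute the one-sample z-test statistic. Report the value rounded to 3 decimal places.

test statistic = -1.570

SE = σ/√n = 13/√34 = 2.2295
z = (x̄−μ₀)/SE = (55.5−59)/2.2295 = -1.5699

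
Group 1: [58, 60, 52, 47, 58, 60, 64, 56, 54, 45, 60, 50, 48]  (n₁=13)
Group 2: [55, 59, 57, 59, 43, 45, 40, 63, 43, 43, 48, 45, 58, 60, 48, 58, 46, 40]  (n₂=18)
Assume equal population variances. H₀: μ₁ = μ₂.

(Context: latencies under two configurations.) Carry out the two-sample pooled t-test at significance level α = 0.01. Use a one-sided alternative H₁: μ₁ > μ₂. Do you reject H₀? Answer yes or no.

reject H₀: no

x̄₁=54.769, s₁=5.932, n₁=13
x̄₂=50.556, s₂=7.853, n₂=18
s_p² = [12·5.932² + 17·7.853²]/29 = 50.7156
SE = √(s_p²·(1/13+1/18)) = 2.5921
t = (54.769−50.556)/2.5921 = 1.6256
df = 29
p-value (one-sided, H₁ greater) = 0.05743
At α=0.01: p ≥ α → fail to reject H₀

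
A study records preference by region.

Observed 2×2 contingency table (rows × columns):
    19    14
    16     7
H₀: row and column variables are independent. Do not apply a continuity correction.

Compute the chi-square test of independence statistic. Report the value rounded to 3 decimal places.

test statistic = 0.831

Row totals [33, 23], col totals [35, 21], n=56
χ² = (19−20.62)²/20.62 + (14−12.38)²/12.38 + (16−14.38)²/14.38 + (7−8.62)²/8.62 = 0.8313
df = 1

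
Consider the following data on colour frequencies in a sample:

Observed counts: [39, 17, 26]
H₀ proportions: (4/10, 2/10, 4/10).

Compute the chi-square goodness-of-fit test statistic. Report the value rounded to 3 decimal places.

test statistic = 2.604

n = 82; E_i = n·p_i = [32.80, 16.40, 32.80]
χ² = (39−32.80)²/32.80 + (17−16.40)²/16.40 + (26−32.80)²/32.80 = 2.6037
df = 2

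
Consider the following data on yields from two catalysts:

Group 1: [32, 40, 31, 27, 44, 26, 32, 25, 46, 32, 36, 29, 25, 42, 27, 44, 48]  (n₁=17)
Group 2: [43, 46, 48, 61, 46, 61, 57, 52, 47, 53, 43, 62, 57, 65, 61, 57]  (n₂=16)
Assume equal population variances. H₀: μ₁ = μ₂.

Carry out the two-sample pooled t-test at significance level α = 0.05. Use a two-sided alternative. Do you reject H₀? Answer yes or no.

x̄₁=34.471, s₁=7.946, n₁=17
x̄₂=53.688, s₂=7.382, n₂=16
s_p² = [16·7.946² + 15·7.382²]/31 = 58.9572
SE = √(s_p²·(1/17+1/16)) = 2.6745
t = (34.471−53.688)/2.6745 = -7.1853
df = 31
p-value (two-sided) = 0.00000
At α=0.05: p < α → reject H₀

reject H₀: yes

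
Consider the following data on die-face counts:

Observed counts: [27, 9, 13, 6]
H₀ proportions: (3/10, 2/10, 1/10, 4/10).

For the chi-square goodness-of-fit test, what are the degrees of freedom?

df = k − 1 = 4 − 1 = 3

degrees of freedom = 3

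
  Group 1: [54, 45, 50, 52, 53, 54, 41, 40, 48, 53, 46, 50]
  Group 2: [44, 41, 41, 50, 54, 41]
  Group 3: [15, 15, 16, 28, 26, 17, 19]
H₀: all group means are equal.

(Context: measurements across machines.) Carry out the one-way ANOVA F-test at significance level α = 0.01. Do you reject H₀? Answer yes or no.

Group means [48.83, 45.17, 19.43], grand mean 39.720
SSB = Σnᵢ(x̄ᵢ−x̄)² = 4056.826; SSW = ΣΣ(x−x̄ᵢ)² = 592.214
MSB = 4056.826/2 = 2028.4129; MSW = 592.214/22 = 26.9188
F = MSB/MSW = 75.3529
df = (2, 22)
p-value (upper-tail) = 0.00000
At α=0.01: p < α → reject H₀

reject H₀: yes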